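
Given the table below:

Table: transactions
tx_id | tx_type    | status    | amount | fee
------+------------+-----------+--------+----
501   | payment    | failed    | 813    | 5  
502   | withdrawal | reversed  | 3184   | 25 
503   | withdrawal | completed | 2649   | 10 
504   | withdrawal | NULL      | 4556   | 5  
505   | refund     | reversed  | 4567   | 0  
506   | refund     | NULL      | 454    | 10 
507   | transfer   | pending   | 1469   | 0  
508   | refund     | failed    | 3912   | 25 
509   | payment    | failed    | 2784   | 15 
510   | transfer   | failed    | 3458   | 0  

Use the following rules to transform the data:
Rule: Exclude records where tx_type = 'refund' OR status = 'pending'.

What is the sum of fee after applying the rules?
60

Step 1: Find records where tx_type = 'refund' OR status = 'pending'
Step 2: 4 records match, summing to 35
Step 3: Original sum: 95
Step 4: Remaining sum = 95 - 35 = 60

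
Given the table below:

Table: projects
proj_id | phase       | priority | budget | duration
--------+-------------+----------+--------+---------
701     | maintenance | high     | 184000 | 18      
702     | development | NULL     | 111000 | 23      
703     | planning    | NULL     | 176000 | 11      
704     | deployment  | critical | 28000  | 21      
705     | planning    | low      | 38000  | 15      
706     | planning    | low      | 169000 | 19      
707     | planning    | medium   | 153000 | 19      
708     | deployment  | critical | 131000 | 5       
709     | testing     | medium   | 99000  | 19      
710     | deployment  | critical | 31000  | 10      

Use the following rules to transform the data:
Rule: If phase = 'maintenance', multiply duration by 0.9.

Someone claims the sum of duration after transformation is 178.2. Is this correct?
No, the correct result is 158.2.

Step 1: Calculate the correct sum after transformation
Step 2: Apply multiplier 0.9 to records where phase = 'maintenance'
Step 3: Correct result = 158.2
Step 4: Claimed result = 178.2
Step 5: 158.2 ≠ 178.2
Conclusion: The claimed result is incorrect. The correct answer is 158.2.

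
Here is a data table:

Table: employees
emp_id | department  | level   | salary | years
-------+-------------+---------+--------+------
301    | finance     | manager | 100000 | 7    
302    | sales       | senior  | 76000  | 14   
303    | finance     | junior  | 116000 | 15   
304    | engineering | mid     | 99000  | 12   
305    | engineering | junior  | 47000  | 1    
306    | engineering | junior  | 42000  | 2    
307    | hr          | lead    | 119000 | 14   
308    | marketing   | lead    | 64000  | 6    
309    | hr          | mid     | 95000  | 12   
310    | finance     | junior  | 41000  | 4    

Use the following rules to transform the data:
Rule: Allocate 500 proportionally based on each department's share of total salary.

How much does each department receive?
engineering: 117.65, finance: 160.83, hr: 133.92, marketing: 40.05, sales: 47.56

Step 1: Calculate total salary = 799000
Step 2: Calculate each department's proportion:
  engineering: 188000/799000 = 23.53% → 117.65
  finance: 257000/799000 = 32.17% → 160.83
  hr: 214000/799000 = 26.78% → 133.92
  marketing: 64000/799000 = 8.01% → 40.05
  sales: 76000/799000 = 9.51% → 47.56
Step 3: Verify: sum of allocations ≈ 500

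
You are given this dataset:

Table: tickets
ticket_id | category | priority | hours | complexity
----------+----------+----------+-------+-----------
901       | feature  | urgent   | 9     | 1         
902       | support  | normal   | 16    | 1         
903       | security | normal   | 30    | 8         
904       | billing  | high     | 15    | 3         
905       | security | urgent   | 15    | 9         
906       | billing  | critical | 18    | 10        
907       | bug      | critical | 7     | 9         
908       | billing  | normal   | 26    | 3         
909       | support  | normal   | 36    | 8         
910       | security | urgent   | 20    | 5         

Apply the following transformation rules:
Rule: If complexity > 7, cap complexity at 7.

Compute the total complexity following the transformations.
48

Step 1: 5 records have complexity > 7
Step 2: These records originally summed to 44
Step 3: After capping: 5 × 7 = 35
Step 4: Unaffected records sum: 13
Step 5: Final sum = 35 + 13 = 48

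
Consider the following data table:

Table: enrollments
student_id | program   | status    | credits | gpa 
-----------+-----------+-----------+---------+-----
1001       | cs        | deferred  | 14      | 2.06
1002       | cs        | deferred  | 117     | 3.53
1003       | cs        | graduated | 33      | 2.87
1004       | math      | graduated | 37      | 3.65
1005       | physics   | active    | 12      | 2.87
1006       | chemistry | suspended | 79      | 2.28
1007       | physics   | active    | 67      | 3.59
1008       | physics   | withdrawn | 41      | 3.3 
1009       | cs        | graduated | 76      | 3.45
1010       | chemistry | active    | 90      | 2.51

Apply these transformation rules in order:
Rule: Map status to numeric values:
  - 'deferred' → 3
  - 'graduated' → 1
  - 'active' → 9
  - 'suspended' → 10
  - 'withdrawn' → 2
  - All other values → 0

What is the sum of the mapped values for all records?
48

Step 1: Apply mapping to each record
Step 2: Count by status:
  'deferred': 2 records × 3 = 6
  'graduated': 3 records × 1 = 3
  'active': 3 records × 9 = 27
  'suspended': 1 records × 10 = 10
  'withdrawn': 1 records × 2 = 2
Step 3: Sum all mapped values = 48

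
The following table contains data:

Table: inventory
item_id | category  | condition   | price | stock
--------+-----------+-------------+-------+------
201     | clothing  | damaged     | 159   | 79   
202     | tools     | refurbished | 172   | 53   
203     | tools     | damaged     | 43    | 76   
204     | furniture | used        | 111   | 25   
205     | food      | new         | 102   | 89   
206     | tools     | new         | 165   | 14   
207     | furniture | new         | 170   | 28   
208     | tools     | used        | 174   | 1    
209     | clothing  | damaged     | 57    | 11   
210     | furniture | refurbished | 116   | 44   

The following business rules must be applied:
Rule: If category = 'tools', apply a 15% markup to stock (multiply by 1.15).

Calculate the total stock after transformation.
441.6

Step 1: Records with category = 'tools' have total stock = 144
Step 2: Apply multiplier: 144 × 1.15 = 165.6
Step 3: Other records total: 276
Step 4: Final sum = 165.6 + 276 = 441.6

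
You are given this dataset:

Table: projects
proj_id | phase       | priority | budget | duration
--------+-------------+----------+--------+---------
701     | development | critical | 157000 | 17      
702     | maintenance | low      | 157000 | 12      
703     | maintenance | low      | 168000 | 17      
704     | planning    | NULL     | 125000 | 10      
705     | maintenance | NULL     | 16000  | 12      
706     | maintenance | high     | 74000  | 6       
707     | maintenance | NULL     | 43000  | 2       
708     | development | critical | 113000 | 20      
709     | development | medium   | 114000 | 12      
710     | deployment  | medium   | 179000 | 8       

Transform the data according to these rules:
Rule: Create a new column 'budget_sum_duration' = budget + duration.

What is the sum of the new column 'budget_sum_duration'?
1146116

Step 1: For each record, compute budget + duration
Example calculations:
  157000 + 17 = 157017
  157000 + 12 = 157012
  168000 + 17 = 168017
  ...
Step 2: Sum all derived values
Step 3: Total = 1146116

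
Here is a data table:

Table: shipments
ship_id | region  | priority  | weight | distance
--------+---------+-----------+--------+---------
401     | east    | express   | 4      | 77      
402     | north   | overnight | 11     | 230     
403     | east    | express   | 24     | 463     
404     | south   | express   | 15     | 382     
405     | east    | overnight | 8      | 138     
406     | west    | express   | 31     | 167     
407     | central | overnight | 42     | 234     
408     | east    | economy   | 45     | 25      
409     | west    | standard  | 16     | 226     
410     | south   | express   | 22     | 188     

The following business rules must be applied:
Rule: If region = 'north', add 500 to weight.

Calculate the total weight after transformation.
718

Step 1: Count records where region = 'north': 1
Step 2: Total bonus added: 1 × 500 = 500
Step 3: Original sum of weight: 218
Step 4: Final sum = 218 + 500 = 718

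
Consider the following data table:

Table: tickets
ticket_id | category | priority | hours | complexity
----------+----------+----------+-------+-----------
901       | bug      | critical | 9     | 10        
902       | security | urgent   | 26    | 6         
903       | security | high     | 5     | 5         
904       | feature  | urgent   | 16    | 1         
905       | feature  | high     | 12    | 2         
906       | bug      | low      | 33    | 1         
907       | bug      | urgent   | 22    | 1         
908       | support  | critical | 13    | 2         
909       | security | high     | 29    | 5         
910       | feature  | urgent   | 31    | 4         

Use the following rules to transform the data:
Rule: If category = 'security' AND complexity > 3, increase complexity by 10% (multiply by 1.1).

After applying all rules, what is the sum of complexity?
38.6

Step 1: Find records where category = 'security' AND complexity > 3
Step 2: 3 records match, summing to 16
Step 3: After multiplier: 16 × 1.1 = 17.6
Step 4: Unaffected records sum: 21
Step 5: Final sum = 17.6 + 21 = 38.6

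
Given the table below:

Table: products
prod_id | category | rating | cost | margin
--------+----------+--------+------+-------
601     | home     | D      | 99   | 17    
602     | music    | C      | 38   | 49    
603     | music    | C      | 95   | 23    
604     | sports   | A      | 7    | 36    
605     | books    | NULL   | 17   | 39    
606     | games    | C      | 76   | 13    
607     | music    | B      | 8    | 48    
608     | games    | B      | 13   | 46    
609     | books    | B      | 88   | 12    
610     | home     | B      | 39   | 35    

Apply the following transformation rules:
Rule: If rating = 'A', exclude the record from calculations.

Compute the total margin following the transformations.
282

Step 1: Identify records where rating = 'A'
Step 2: The excluded records sum to 36
Step 3: Original total margin = 318
Step 4: Remaining total = 318 - 36 = 282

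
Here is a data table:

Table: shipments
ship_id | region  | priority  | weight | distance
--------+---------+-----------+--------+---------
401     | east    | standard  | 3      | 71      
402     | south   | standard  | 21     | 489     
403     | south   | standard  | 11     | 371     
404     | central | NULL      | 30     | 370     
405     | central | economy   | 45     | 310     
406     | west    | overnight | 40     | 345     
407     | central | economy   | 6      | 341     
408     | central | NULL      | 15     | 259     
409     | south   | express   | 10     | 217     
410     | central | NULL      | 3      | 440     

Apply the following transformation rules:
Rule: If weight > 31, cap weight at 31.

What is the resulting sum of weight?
161

Step 1: 2 records have weight > 31
Step 2: These records originally summed to 85
Step 3: After capping: 2 × 31 = 62
Step 4: Unaffected records sum: 99
Step 5: Final sum = 62 + 99 = 161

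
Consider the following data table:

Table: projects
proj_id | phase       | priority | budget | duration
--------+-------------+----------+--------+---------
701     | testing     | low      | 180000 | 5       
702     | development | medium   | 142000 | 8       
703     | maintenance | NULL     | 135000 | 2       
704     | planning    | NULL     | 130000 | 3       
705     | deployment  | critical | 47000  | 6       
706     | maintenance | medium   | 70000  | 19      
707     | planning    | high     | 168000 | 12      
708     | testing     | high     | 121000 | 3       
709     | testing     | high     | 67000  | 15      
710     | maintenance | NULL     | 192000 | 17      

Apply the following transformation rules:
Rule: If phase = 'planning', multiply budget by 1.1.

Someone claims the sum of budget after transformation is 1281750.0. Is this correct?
No, the correct result is 1281800.0.

Step 1: Calculate the correct sum after transformation
Step 2: Apply multiplier 1.1 to records where phase = 'planning'
Step 3: Correct result = 1281800.0
Step 4: Claimed result = 1281750.0
Step 5: 1281800.0 ≠ 1281750.0
Conclusion: The claimed result is incorrect. The correct answer is 1281800.0.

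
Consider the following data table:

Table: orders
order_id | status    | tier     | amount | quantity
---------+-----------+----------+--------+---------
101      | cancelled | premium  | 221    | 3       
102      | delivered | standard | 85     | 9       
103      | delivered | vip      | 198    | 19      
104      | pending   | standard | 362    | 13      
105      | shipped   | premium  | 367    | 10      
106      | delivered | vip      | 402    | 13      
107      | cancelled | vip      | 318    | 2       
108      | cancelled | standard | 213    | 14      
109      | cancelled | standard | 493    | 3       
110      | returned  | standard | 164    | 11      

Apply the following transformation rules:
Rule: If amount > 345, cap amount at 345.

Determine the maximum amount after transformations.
345

Step 1: Original maximum amount = 493
Step 2: Apply cap at 345
Step 3: 4 records had amount > 345 and were capped
Step 4: Maximum after transformation = 345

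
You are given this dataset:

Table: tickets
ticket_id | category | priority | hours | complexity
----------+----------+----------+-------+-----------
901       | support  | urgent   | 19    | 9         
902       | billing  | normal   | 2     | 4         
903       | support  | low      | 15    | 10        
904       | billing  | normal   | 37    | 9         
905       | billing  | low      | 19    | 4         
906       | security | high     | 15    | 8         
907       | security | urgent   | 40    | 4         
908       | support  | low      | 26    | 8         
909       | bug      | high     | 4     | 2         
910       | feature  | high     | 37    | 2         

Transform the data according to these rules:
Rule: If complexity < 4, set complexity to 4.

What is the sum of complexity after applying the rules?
64

Step 1: 2 records have complexity < 4
Step 2: These records originally summed to 4
Step 3: After setting to minimum: 2 × 4 = 8
Step 4: Unaffected records sum: 56
Step 5: Final sum = 8 + 56 = 64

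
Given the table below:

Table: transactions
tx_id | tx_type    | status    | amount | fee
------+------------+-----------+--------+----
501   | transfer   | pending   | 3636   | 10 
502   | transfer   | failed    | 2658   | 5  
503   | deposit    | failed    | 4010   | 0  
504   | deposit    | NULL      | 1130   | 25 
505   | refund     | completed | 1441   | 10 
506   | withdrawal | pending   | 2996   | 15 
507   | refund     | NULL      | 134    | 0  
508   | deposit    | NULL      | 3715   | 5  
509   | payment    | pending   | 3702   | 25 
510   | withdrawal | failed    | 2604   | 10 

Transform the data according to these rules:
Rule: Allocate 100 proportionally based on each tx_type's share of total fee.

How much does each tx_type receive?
deposit: 28.57, payment: 23.81, refund: 9.52, transfer: 14.29, withdrawal: 23.81

Step 1: Calculate total fee = 105
Step 2: Calculate each tx_type's proportion:
  deposit: 30/105 = 28.57% → 28.57
  payment: 25/105 = 23.81% → 23.81
  refund: 10/105 = 9.52% → 9.52
  transfer: 15/105 = 14.29% → 14.29
  withdrawal: 25/105 = 23.81% → 23.81
Step 3: Verify: sum of allocations ≈ 100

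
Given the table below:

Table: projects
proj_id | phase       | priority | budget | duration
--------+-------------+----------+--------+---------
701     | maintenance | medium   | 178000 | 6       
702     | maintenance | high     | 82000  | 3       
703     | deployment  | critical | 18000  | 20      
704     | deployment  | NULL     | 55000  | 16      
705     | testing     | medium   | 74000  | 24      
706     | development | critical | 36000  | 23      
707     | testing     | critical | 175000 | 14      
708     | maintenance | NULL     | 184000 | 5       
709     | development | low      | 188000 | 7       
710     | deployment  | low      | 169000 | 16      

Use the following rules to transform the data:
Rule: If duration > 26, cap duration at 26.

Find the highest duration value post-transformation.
24

Step 1: Original maximum duration = 24
Step 2: Check cap of 26 against maximum
Step 3: No records exceed the cap (max 24 <= cap 26), so no capping applies
Step 4: Maximum after transformation = 24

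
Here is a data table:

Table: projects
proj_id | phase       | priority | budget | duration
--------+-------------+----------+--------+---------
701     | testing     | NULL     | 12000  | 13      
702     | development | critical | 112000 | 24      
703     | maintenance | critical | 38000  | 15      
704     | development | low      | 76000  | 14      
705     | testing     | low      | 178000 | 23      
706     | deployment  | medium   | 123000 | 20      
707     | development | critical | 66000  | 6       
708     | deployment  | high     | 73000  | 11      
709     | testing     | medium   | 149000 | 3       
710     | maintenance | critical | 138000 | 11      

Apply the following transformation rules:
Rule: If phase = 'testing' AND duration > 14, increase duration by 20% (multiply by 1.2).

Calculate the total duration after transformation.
144.6

Step 1: Find records where phase = 'testing' AND duration > 14
Step 2: 1 records match, summing to 23
Step 3: After multiplier: 23 × 1.2 = 27.6
Step 4: Unaffected records sum: 117
Step 5: Final sum = 27.6 + 117 = 144.6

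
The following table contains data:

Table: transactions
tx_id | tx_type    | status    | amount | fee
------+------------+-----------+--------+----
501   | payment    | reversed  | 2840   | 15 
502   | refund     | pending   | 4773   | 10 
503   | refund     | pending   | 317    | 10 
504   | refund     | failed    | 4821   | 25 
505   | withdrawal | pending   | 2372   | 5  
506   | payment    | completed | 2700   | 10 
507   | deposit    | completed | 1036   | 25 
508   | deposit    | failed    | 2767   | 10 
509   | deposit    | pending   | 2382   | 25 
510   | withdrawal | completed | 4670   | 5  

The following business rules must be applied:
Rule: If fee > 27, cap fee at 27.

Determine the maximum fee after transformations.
25

Step 1: Original maximum fee = 25
Step 2: Check cap of 27 against maximum
Step 3: No records exceed the cap (max 25 <= cap 27), so no capping applies
Step 4: Maximum after transformation = 25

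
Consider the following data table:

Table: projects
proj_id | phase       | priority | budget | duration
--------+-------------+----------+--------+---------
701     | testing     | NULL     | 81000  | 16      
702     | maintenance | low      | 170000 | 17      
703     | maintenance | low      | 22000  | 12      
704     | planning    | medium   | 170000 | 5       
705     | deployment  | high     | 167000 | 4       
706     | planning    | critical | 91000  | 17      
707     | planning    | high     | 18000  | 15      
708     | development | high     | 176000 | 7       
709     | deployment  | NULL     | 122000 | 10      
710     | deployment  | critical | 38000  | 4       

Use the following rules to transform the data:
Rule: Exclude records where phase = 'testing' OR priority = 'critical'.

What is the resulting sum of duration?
70

Step 1: Find records where phase = 'testing' OR priority = 'critical'
Step 2: 3 records match, summing to 37
Step 3: Original sum: 107
Step 4: Remaining sum = 107 - 37 = 70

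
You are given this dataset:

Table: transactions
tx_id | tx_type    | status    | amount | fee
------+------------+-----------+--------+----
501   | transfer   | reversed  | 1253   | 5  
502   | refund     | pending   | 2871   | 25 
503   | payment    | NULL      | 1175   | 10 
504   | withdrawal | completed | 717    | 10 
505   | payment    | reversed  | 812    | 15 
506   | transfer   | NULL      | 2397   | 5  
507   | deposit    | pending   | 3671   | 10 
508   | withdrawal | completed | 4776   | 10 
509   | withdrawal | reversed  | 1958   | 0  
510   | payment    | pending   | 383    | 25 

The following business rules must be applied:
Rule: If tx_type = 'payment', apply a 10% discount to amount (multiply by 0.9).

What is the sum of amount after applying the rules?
19776.0

Step 1: Records with tx_type = 'payment' have total amount = 2370
Step 2: Apply multiplier: 2370 × 0.9 = 2133.0
Step 3: Other records total: 17643
Step 4: Final sum = 2133.0 + 17643 = 19776.0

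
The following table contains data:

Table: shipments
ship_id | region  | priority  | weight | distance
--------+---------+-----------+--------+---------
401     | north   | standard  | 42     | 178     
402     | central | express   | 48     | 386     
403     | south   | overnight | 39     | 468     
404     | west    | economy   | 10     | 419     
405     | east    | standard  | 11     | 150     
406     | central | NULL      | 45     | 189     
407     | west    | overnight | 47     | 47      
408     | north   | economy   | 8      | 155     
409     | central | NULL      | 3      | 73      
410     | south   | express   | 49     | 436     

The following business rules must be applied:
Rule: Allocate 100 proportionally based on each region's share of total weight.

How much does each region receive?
central: 31.79, east: 3.64, north: 16.56, south: 29.14, west: 18.87

Step 1: Calculate total weight = 302
Step 2: Calculate each region's proportion:
  central: 96/302 = 31.79% → 31.79
  east: 11/302 = 3.64% → 3.64
  north: 50/302 = 16.56% → 16.56
  south: 88/302 = 29.14% → 29.14
  west: 57/302 = 18.87% → 18.87
Step 3: Verify: sum of allocations ≈ 100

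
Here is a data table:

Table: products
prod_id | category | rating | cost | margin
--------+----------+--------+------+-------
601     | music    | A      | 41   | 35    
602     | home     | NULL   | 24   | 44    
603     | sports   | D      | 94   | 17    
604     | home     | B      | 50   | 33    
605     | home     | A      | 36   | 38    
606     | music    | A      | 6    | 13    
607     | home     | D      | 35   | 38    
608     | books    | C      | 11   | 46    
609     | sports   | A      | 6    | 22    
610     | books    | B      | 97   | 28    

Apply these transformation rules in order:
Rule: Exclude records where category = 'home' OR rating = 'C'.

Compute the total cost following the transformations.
244

Step 1: Find records where category = 'home' OR rating = 'C'
Step 2: 5 records match, summing to 156
Step 3: Original sum: 400
Step 4: Remaining sum = 400 - 156 = 244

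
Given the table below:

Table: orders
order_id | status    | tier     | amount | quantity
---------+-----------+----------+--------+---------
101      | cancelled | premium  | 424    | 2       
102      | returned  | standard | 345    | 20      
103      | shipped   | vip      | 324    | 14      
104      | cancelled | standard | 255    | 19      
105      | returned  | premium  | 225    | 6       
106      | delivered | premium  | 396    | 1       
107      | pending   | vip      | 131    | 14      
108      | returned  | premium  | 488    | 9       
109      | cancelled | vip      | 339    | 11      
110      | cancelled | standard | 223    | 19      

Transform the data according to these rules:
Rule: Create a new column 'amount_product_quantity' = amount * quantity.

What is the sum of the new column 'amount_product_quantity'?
33067

Step 1: For each record, compute amount * quantity
Example calculations:
  424 * 2 = 848
  345 * 20 = 6900
  324 * 14 = 4536
  ...
Step 2: Sum all derived values
Step 3: Total = 33067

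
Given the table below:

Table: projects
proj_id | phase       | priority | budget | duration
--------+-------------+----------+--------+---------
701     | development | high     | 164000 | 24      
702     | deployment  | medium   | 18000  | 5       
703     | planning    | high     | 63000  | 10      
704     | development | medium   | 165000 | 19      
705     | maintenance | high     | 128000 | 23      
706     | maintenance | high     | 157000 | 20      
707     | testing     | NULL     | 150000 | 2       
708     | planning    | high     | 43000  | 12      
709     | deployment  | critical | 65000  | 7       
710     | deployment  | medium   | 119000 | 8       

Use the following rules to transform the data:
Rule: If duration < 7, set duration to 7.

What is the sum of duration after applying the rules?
137

Step 1: 2 records have duration < 7
Step 2: These records originally summed to 7
Step 3: After setting to minimum: 2 × 7 = 14
Step 4: Unaffected records sum: 123
Step 5: Final sum = 14 + 123 = 137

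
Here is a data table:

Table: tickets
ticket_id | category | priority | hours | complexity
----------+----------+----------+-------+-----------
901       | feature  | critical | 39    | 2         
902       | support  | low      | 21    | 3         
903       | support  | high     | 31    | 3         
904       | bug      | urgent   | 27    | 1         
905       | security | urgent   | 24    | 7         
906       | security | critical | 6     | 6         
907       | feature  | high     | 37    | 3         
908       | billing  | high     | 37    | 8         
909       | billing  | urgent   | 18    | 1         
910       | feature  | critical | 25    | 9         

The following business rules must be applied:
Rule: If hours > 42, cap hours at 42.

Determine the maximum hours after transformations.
39

Step 1: Original maximum hours = 39
Step 2: Check cap of 42 against maximum
Step 3: No records exceed the cap (max 39 <= cap 42), so no capping applies
Step 4: Maximum after transformation = 39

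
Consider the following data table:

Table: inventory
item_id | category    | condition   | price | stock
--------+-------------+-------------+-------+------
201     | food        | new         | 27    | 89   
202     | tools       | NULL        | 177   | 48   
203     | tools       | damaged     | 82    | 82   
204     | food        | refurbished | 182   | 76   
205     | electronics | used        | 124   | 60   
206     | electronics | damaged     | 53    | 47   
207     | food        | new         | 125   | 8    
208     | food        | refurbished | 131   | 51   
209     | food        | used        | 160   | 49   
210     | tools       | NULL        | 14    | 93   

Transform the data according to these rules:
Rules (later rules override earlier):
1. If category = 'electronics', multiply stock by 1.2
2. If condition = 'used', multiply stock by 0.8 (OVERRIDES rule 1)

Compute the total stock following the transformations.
590.6

Step 1: Rule 2 takes priority for records with condition = 'used'
  - 2 records: 109 × 0.8 = 87.2
Step 2: Rule 1 applies to remaining records with category = 'electronics'
  - 1 records: 47 × 1.2 = 56.4
Step 3: Other records unchanged: 447
Step 4: Final sum = 87.2 + 56.4 + 447 = 590.6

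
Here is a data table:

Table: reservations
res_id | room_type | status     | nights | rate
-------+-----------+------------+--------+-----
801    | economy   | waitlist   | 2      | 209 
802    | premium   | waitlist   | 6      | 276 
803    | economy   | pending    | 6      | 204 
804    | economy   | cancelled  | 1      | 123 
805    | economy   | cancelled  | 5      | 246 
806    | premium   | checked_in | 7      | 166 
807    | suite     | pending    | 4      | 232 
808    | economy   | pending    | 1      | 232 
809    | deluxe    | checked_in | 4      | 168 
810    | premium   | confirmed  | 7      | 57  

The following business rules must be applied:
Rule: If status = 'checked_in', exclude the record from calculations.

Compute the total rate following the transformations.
1579

Step 1: Identify records where status = 'checked_in'
Step 2: The excluded records sum to 334
Step 3: Original total rate = 1913
Step 4: Remaining total = 1913 - 334 = 1579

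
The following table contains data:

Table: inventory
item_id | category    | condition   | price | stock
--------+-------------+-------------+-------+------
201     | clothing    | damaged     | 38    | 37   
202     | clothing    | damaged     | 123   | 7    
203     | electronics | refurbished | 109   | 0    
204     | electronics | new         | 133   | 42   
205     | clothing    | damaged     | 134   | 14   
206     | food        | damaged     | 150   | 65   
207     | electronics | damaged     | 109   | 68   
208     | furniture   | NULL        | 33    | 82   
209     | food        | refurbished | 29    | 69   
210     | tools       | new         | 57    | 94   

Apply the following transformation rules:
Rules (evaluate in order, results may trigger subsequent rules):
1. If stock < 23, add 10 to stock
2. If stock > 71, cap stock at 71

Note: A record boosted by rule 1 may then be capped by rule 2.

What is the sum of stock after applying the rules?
474

Step 1: Apply rule 1 to records with stock < 23
  - 3 records get bonus of 10
  - Of these, 0 records then exceed 71 and get capped
Step 2: Apply rule 2 to records with stock > 71
  - 2 records (original) are capped
Step 3: Calculate final sum = 474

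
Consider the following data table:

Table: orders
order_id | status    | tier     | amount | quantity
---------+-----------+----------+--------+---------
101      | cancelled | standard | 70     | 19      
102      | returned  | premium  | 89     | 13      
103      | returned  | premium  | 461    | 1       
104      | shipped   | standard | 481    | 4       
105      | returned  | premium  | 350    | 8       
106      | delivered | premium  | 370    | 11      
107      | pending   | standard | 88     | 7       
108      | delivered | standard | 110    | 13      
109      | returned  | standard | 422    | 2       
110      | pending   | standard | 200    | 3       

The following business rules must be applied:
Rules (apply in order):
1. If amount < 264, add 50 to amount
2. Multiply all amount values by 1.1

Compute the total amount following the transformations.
3180.1

Step 1: Apply Rule 1 - Add 50 to records with amount < 264
  - 5 records affected: 557 + (5 × 50) = 807
  - Unaffected records: 2084
  - Sum after Rule 1: 2891
Step 2: Apply Rule 2 - Multiply all by 1.1
  - 2891 × 1.1 = 3180.1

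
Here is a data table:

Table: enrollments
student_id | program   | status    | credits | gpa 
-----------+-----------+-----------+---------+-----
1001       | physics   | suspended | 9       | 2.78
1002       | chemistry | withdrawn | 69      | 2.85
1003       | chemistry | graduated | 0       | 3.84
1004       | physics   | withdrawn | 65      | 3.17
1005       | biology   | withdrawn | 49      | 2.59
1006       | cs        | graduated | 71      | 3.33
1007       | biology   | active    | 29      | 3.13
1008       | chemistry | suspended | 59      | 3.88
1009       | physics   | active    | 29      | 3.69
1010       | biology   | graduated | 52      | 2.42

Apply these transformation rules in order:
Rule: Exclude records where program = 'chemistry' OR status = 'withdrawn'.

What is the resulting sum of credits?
190

Step 1: Find records where program = 'chemistry' OR status = 'withdrawn'
Step 2: 5 records match, summing to 242
Step 3: Original sum: 432
Step 4: Remaining sum = 432 - 242 = 190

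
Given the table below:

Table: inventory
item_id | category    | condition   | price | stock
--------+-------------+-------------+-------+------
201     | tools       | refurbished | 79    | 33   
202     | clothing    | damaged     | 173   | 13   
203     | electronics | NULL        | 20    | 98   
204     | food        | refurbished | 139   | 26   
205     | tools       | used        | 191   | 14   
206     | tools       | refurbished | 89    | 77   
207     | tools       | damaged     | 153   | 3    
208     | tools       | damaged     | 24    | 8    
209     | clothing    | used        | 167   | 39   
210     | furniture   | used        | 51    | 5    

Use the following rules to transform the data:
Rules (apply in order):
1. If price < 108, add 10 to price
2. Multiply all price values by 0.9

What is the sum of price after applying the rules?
1022.4

Step 1: Apply Rule 1 - Add 10 to records with price < 108
  - 5 records affected: 263 + (5 × 10) = 313
  - Unaffected records: 823
  - Sum after Rule 1: 1136
Step 2: Apply Rule 2 - Multiply all by 0.9
  - 1136 × 0.9 = 1022.4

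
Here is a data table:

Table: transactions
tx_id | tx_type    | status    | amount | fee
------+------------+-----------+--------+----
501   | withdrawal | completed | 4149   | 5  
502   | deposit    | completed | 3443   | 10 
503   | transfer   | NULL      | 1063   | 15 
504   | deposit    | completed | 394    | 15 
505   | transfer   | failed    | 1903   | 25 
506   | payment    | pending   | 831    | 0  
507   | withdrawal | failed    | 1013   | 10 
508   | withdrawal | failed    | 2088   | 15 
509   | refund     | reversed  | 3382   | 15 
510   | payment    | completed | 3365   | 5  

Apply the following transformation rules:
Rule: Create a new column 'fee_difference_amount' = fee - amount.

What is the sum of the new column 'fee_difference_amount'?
-21516

Step 1: For each record, compute fee - amount
Example calculations:
  5 - 4149 = -4144
  10 - 3443 = -3433
  15 - 1063 = -1048
  ...
Step 2: Sum all derived values
Step 3: Total = -21516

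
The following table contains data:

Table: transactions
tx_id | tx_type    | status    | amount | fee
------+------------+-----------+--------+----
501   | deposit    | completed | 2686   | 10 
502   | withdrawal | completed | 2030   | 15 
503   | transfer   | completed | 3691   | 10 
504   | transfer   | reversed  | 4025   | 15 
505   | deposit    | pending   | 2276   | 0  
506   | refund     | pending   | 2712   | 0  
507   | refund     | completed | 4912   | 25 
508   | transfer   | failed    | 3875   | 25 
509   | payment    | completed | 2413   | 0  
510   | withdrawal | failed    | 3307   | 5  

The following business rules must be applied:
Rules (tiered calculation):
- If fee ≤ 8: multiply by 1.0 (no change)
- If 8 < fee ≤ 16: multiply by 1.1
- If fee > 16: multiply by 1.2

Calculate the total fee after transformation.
120.0

Step 1: Tier 1 (fee ≤ 8): 4 records, sum = 5 × 1.0 = 5.0
Step 2: Tier 2 (8 < fee ≤ 16): 4 records, sum = 50 × 1.1 = 55.0
Step 3: Tier 3 (fee > 16): 2 records, sum = 50 × 1.2 = 60.0
Step 4: Final sum = 5.0 + 55.0 + 60.0 = 120.0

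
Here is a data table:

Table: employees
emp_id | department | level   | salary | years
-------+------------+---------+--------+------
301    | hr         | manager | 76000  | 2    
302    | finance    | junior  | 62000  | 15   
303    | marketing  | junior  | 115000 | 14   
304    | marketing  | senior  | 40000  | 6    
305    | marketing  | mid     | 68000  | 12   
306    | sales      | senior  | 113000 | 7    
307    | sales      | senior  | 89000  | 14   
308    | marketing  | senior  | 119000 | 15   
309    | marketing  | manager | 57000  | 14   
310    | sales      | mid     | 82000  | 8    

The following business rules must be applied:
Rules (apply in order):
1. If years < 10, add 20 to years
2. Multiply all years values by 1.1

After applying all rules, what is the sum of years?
205.7

Step 1: Apply Rule 1 - Add 20 to records with years < 10
  - 4 records affected: 23 + (4 × 20) = 103
  - Unaffected records: 84
  - Sum after Rule 1: 187
Step 2: Apply Rule 2 - Multiply all by 1.1
  - 187 × 1.1 = 205.7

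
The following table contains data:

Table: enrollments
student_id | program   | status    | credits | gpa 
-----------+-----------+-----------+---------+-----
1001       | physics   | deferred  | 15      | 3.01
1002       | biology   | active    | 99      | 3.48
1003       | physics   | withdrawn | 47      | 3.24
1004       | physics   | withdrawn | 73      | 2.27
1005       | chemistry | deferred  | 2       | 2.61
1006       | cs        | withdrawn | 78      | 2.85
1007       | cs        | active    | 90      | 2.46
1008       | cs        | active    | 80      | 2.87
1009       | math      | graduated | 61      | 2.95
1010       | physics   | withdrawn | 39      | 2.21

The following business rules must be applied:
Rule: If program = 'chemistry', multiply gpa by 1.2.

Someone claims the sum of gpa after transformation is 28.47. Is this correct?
Yes, the result is correct.

Step 1: Calculate the correct sum after transformation
Step 2: Apply multiplier 1.2 to records where program = 'chemistry'
Step 3: Correct result = 28.47
Step 4: Claimed result = 28.47
Step 5: 28.47 = 28.47 ✓
Conclusion: The claimed result is correct.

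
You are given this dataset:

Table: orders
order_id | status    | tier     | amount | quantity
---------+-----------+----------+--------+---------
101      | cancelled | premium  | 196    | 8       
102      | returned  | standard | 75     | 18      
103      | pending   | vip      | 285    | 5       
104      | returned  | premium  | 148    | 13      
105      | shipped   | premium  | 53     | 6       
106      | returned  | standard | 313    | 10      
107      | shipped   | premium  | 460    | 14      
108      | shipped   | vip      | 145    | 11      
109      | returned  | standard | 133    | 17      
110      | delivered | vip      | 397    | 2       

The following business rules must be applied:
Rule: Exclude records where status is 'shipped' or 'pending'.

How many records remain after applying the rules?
6

Step 1: Count records to exclude
  - 3 (shipped) + 1 (pending) = 4 records
Step 2: Total records: 10
Step 3: Remaining = 10 - 4 = 6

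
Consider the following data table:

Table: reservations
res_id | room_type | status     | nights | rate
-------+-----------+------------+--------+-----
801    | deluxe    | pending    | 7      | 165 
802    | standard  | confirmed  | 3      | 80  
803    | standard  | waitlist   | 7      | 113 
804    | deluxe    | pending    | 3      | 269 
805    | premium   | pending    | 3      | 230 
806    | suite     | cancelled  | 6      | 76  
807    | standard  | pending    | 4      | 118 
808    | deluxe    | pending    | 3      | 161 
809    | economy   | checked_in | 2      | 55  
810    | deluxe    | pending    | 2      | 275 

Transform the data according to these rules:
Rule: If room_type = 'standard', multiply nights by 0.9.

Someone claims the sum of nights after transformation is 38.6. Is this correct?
Yes, the result is correct.

Step 1: Calculate the correct sum after transformation
Step 2: Apply multiplier 0.9 to records where room_type = 'standard'
Step 3: Correct result = 38.6
Step 4: Claimed result = 38.6
Step 5: 38.6 = 38.6 ✓
Conclusion: The claimed result is correct.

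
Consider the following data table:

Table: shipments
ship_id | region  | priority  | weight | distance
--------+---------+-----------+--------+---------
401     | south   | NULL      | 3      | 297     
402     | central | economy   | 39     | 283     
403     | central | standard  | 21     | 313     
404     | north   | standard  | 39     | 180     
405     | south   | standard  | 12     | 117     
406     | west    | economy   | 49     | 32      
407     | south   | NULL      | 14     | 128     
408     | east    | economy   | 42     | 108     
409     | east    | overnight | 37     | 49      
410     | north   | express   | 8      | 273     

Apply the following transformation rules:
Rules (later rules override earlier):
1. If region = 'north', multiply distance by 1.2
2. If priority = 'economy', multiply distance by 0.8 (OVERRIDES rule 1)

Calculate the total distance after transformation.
1786.0

Step 1: Rule 2 takes priority for records with priority = 'economy'
  - 3 records: 423 × 0.8 = 338.4
Step 2: Rule 1 applies to remaining records with region = 'north'
  - 2 records: 453 × 1.2 = 543.6
Step 3: Other records unchanged: 904
Step 4: Final sum = 338.4 + 543.6 + 904 = 1786.0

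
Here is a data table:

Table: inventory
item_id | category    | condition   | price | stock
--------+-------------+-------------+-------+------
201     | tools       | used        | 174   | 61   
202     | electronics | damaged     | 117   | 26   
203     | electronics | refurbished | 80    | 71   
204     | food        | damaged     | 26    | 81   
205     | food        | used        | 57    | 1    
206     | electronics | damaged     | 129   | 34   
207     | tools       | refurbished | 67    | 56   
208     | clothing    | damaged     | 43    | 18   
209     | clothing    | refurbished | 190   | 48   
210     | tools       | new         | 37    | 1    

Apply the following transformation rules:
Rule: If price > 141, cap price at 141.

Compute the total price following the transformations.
838

Step 1: 2 records have price > 141
Step 2: These records originally summed to 364
Step 3: After capping: 2 × 141 = 282
Step 4: Unaffected records sum: 556
Step 5: Final sum = 282 + 556 = 838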